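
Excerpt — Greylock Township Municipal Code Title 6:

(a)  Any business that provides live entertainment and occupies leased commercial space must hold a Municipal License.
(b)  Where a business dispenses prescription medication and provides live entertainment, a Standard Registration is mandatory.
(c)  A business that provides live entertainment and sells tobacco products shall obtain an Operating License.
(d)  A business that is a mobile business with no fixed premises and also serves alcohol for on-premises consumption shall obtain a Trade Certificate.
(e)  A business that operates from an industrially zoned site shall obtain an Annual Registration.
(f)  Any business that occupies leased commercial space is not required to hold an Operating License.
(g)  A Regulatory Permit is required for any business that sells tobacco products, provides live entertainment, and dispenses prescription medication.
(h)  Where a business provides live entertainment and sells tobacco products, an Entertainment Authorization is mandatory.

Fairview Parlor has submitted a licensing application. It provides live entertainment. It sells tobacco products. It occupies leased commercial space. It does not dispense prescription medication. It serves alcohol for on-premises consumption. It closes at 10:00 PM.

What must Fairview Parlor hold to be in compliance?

(a) provides live entertainment; occupies leased commercial space → Municipal License required.
(b) does not dispense prescription medication; provides live entertainment → Standard Registration not required.
(c) provides live entertainment; sells tobacco products → Operating License required.
(d) occupies leased commercial space (not: is a mobile business with no fixed premises); serves alcohol for on-premises consumption → Trade Certificate not required.
(e) occupies leased commercial space (not: operates from an industrially zoned site) → Annual Registration not required.
(f) occupies leased commercial space → exempt from Operating License.
(g) sells tobacco products; provides live entertainment; does not dispense prescription medication → Regulatory Permit not required.
(h) provides live entertainment; sells tobacco products → Entertainment Authorization required.

Entertainment Authorization, Municipal License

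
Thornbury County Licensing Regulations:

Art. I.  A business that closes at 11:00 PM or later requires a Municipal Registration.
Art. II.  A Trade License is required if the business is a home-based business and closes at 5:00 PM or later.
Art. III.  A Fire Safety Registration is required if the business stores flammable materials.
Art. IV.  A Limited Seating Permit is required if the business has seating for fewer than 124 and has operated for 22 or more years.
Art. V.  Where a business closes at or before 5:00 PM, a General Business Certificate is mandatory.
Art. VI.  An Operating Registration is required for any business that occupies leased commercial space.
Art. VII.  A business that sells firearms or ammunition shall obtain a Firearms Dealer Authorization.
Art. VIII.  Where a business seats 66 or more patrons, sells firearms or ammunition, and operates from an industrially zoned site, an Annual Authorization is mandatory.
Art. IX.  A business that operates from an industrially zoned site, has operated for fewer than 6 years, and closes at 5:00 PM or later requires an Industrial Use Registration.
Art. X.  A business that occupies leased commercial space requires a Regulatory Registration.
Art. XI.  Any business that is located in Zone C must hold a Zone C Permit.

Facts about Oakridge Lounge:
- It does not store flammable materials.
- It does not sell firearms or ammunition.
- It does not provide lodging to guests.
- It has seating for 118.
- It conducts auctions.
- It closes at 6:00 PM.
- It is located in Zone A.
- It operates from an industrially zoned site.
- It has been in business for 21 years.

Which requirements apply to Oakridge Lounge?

Art. I. closes 6:00 PM, at/before 11:00 PM → Municipal Registration not required.
Art. II. operates from an industrially zoned site (not: is a home-based business); closes 6:00 PM, after 5:00 PM → Trade License not required.
Art. III. does not store flammable materials → Fire Safety Registration not required.
Art. IV. seating 118 < 124; years in business 21 < 22 → Limited Seating Permit not required.
Art. V. closes 6:00 PM, after 5:00 PM → General Business Certificate not required.
Art. VI. operates from an industrially zoned site (not: occupies leased commercial space) → Operating Registration not required.
Art. VII. does not sell firearms or ammunition → Firearms Dealer Authorization not required.
Art. VIII. seating 118 ≥ 66; does not sell firearms or ammunition; operates from an industrially zoned site → Annual Authorization not required.
Art. IX. operates from an industrially zoned site; years in business 21 ≥ 6; closes 6:00 PM, after 5:00 PM → Industrial Use Registration not required.
Art. X. operates from an industrially zoned site (not: occupies leased commercial space) → Regulatory Registration not required.
Art. XI. is located in Zone A (not: is located in Zone C) → Zone C Permit not required.

None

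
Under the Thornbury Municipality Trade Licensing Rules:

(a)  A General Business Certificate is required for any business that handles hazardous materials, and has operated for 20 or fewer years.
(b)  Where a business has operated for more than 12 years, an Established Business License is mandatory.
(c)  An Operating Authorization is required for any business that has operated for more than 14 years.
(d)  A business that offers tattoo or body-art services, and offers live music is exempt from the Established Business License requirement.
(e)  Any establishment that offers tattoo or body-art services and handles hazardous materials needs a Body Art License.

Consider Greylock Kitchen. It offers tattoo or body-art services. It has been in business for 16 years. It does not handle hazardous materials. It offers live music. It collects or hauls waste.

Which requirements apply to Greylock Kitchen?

Operating Authorization

(a) does not handle hazardous materials; years in business 16 ≤ 20 → General Business Certificate not required.
(b) years in business 16 > 12 → Established Business License required.
(c) years in business 16 > 14 → Operating Authorization required.
(d) offers tattoo or body-art services; offers live music → exempt from Established Business License.
(e) offers tattoo or body-art services; does not handle hazardous materials → Body Art License not required.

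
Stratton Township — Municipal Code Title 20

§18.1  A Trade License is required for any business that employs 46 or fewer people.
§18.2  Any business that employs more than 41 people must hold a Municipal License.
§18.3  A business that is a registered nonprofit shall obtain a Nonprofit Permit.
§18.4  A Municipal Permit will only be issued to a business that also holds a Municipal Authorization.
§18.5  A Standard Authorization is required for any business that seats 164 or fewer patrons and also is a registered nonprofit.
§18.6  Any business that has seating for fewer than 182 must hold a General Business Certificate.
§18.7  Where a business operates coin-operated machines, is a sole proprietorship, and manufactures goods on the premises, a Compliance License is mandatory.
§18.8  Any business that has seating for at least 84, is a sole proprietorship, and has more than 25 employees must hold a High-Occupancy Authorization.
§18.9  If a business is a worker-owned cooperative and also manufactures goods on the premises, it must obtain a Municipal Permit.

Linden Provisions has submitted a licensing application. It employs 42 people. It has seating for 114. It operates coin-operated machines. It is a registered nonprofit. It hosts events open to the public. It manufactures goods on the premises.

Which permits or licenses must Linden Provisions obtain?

General Business Certificate, Municipal License, Nonprofit Permit, Standard Authorization, Trade License

§18.1 employees 42 ≤ 46 → Trade License required.
§18.2 employees 42 > 41 → Municipal License required.
§18.3 is a registered nonprofit → Nonprofit Permit required.
§18.4 Municipal Permit is not required → no effect.
§18.5 seating 114 ≤ 164; is a registered nonprofit → Standard Authorization required.
§18.6 seating 114 < 182 → General Business Certificate required.
§18.7 operates coin-operated machines; is a registered nonprofit (not: is a sole proprietorship); manufactures goods on the premises → Compliance License not required.
§18.8 seating 114 ≥ 84; is a registered nonprofit (not: is a sole proprietorship); employees 42 > 25 → High-Occupancy Authorization not required.
§18.9 is a registered nonprofit (not: is a worker-owned cooperative); manufactures goods on the premises → Municipal Permit not required.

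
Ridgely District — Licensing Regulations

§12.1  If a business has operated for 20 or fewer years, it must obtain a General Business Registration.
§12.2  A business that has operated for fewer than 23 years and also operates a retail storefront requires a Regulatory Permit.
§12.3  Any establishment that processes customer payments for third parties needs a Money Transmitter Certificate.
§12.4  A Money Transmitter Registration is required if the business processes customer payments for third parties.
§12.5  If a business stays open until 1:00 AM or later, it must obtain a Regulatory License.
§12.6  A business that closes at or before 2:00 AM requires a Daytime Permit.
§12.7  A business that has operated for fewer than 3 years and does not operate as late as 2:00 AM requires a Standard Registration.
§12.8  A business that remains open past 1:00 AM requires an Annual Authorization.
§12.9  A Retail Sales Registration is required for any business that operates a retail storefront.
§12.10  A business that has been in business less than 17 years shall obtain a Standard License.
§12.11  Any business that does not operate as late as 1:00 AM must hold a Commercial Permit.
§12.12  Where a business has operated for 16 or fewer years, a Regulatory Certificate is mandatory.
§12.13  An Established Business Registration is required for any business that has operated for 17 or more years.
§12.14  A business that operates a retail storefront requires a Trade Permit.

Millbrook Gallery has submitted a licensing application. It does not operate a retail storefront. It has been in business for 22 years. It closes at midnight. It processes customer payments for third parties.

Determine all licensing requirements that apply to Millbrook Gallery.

§12.1 years in business 22 > 20 → General Business Registration not required.
§12.2 years in business 22 < 23; does not operate a retail storefront → Regulatory Permit not required.
§12.3 processes customer payments for third parties → Money Transmitter Certificate required.
§12.4 processes customer payments for third parties → Money Transmitter Registration required.
§12.5 closes midnight, at/before 1:00 AM → Regulatory License not required.
§12.6 closes midnight, at/before 2:00 AM → Daytime Permit required.
§12.7 years in business 22 ≥ 3; closes midnight, at/before 2:00 AM → Standard Registration not required.
§12.8 closes midnight, at/before 1:00 AM → Annual Authorization not required.
§12.9 does not operate a retail storefront → Retail Sales Registration not required.
§12.10 years in business 22 ≥ 17 → Standard License not required.
§12.11 closes midnight, at/before 1:00 AM → Commercial Permit required.
§12.12 years in business 22 > 16 → Regulatory Certificate not required.
§12.13 years in business 22 ≥ 17 → Established Business Registration required.
§12.14 does not operate a retail storefront → Trade Permit not required.

Commercial Permit, Daytime Permit, Established Business Registration, Money Transmitter Certificate, Money Transmitter Registration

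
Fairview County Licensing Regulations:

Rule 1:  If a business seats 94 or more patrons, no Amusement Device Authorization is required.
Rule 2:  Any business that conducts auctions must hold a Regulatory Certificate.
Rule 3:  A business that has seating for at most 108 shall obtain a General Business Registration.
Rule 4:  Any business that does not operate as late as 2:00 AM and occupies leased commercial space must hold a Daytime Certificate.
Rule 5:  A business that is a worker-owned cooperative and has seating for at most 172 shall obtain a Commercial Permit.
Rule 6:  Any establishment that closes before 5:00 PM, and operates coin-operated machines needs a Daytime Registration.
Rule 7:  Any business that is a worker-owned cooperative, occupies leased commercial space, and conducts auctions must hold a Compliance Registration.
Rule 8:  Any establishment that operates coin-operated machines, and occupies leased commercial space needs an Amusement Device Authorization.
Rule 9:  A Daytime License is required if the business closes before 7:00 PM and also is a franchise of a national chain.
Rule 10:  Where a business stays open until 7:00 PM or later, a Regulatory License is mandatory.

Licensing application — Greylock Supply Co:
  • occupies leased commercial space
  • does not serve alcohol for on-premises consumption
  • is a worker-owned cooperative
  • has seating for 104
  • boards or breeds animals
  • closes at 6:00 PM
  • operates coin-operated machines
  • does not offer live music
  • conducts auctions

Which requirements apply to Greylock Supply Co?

Rule 1: seating 104 ≥ 94 → exempt from Amusement Device Authorization.
Rule 2: conducts auctions → Regulatory Certificate required.
Rule 3: seating 104 ≤ 108 → General Business Registration required.
Rule 4: closes 6:00 PM, at/before 2:00 AM; occupies leased commercial space → Daytime Certificate required.
Rule 5: is a worker-owned cooperative; seating 104 ≤ 172 → Commercial Permit required.
Rule 6: closes 6:00 PM, after 5:00 PM; operates coin-operated machines → Daytime Registration not required.
Rule 7: is a worker-owned cooperative; occupies leased commercial space; conducts auctions → Compliance Registration required.
Rule 8: operates coin-operated machines; occupies leased commercial space → Amusement Device Authorization required.
Rule 9: closes 6:00 PM, at/before 7:00 PM; is a worker-owned cooperative (not: is a franchise of a national chain) → Daytime License not required.
Rule 10: closes 6:00 PM, at/before 7:00 PM → Regulatory License not required.

Commercial Permit, Compliance Registration, Daytime Certificate, General Business Registration, Regulatory Certificate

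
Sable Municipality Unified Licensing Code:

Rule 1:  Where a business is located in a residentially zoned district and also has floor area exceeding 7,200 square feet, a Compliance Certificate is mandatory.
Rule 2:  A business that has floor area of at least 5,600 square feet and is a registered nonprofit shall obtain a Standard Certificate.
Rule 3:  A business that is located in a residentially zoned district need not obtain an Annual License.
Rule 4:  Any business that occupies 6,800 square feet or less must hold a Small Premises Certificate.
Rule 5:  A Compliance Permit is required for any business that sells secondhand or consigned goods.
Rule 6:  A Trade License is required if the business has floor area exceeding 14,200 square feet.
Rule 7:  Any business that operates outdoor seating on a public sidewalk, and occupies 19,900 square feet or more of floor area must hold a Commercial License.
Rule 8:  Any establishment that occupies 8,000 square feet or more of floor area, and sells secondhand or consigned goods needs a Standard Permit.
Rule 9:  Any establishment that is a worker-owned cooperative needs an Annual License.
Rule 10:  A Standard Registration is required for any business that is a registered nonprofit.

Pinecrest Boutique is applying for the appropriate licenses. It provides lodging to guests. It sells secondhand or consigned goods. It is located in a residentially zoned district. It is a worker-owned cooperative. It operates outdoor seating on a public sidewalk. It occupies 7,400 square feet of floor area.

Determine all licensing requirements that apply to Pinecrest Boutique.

Compliance Certificate, Compliance Permit

Rule 1: is located in a residentially zoned district; floor area 7,400 square feet > 7,200 square feet → Compliance Certificate required.
Rule 2: floor area 7,400 square feet ≥ 5,600 square feet; is a worker-owned cooperative (not: is a registered nonprofit) → Standard Certificate not required.
Rule 3: is located in a residentially zoned district → exempt from Annual License.
Rule 4: floor area 7,400 square feet > 6,800 square feet → Small Premises Certificate not required.
Rule 5: sells secondhand or consigned goods → Compliance Permit required.
Rule 6: floor area 7,400 square feet ≤ 14,200 square feet → Trade License not required.
Rule 7: operates outdoor seating on a public sidewalk; floor area 7,400 square feet < 19,900 square feet → Commercial License not required.
Rule 8: floor area 7,400 square feet < 8,000 square feet; sells secondhand or consigned goods → Standard Permit not required.
Rule 9: is a worker-owned cooperative → Annual License required.
Rule 10: is a worker-owned cooperative (not: is a registered nonprofit) → Standard Registration not required.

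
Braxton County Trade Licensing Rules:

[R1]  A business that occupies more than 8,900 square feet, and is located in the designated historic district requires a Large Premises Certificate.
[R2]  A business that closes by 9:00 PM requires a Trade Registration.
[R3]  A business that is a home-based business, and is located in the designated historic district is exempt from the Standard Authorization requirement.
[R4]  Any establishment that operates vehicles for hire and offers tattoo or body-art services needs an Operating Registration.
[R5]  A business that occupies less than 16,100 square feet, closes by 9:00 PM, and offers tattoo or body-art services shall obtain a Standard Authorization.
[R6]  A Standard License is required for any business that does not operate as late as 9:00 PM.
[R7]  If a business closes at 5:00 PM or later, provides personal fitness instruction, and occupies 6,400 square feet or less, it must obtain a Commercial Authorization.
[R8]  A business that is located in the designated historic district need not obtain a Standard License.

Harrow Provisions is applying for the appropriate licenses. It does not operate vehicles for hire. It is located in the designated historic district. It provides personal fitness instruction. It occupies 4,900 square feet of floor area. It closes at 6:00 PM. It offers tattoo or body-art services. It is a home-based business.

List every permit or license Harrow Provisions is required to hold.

Commercial Authorization, Trade Registration

[R1] floor area 4,900 square feet ≤ 8,900 square feet; is located in the designated historic district → Large Premises Certificate not required.
[R2] closes 6:00 PM, at/before 9:00 PM → Trade Registration required.
[R3] is a home-based business; is located in the designated historic district → exempt from Standard Authorization.
[R4] does not operate vehicles for hire; offers tattoo or body-art services → Operating Registration not required.
[R5] floor area 4,900 square feet < 16,100 square feet; closes 6:00 PM, at/before 9:00 PM; offers tattoo or body-art services → Standard Authorization required.
[R6] closes 6:00 PM, at/before 9:00 PM → Standard License required.
[R7] closes 6:00 PM, after 5:00 PM; provides personal fitness instruction; floor area 4,900 square feet ≤ 6,400 square feet → Commercial Authorization required.
[R8] is located in the designated historic district → exempt from Standard License.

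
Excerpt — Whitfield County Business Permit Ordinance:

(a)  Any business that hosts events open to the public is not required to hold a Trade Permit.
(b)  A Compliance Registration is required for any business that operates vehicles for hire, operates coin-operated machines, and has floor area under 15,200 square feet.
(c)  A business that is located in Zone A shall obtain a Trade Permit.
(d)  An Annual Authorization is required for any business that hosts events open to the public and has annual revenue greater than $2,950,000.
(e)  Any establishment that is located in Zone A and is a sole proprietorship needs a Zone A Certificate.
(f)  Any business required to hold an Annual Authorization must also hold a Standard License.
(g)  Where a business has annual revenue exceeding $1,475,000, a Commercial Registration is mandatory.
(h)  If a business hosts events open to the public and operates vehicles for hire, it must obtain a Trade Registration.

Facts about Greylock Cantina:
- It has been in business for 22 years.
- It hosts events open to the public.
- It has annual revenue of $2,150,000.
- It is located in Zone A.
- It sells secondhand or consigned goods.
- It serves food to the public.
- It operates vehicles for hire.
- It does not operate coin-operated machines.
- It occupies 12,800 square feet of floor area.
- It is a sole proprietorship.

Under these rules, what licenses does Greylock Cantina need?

Commercial Registration, Trade Registration, Zone A Certificate

(a) hosts events open to the public → exempt from Trade Permit.
(b) operates vehicles for hire; does not operate coin-operated machines; floor area 12,800 square feet < 15,200 square feet → Compliance Registration not required.
(c) is located in Zone A → Trade Permit required.
(d) hosts events open to the public; revenue $2,150,000 ≤ $2,950,000 → Annual Authorization not required.
(e) is located in Zone A; is a sole proprietorship → Zone A Certificate required.
(f) Annual Authorization is not required → no effect.
(g) revenue $2,150,000 > $1,475,000 → Commercial Registration required.
(h) hosts events open to the public; operates vehicles for hire → Trade Registration required.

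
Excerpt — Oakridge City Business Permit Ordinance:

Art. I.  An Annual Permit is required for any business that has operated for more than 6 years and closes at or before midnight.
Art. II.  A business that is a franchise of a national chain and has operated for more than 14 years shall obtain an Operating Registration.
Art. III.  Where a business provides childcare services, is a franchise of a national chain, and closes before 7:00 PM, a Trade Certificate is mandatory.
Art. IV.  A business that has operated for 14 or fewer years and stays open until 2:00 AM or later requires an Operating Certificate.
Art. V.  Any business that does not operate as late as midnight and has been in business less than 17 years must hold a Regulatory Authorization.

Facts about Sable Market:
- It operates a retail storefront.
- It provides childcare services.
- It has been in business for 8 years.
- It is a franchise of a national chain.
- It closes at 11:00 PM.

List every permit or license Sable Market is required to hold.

Art. I. years in business 8 > 6; closes 11:00 PM, at/before midnight → Annual Permit required.
Art. II. is a franchise of a national chain; years in business 8 ≤ 14 → Operating Registration not required.
Art. III. provides childcare services; is a franchise of a national chain; closes 11:00 PM, after 7:00 PM → Trade Certificate not required.
Art. IV. years in business 8 ≤ 14; closes 11:00 PM, at/before 2:00 AM → Operating Certificate not required.
Art. V. closes 11:00 PM, at/before midnight; years in business 8 < 17 → Regulatory Authorization required.

Annual Permit, Regulatory Authorization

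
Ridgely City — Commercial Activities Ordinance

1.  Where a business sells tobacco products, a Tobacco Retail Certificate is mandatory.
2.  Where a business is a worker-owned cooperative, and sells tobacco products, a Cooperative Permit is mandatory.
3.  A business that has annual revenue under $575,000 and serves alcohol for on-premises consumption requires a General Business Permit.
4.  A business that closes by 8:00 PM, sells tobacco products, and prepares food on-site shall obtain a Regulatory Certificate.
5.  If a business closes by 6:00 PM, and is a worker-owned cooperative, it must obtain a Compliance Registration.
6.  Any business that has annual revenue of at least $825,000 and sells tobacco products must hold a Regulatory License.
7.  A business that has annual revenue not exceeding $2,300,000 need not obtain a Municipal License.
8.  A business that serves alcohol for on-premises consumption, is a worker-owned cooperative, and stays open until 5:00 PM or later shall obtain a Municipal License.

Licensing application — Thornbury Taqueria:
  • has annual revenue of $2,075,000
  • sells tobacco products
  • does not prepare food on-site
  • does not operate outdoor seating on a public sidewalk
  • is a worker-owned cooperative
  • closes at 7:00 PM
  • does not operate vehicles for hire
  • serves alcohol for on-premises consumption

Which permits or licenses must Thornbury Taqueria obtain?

1. sells tobacco products → Tobacco Retail Certificate required.
2. is a worker-owned cooperative; sells tobacco products → Cooperative Permit required.
3. revenue $2,075,000 ≥ $575,000; serves alcohol for on-premises consumption → General Business Permit not required.
4. closes 7:00 PM, at/before 8:00 PM; sells tobacco products; does not prepare food on-site → Regulatory Certificate not required.
5. closes 7:00 PM, after 6:00 PM; is a worker-owned cooperative → Compliance Registration not required.
6. revenue $2,075,000 ≥ $825,000; sells tobacco products → Regulatory License required.
7. revenue $2,075,000 ≤ $2,300,000 → exempt from Municipal License.
8. serves alcohol for on-premises consumption; is a worker-owned cooperative; closes 7:00 PM, after 5:00 PM → Municipal License required.

Cooperative Permit, Regulatory License, Tobacco Retail Certificate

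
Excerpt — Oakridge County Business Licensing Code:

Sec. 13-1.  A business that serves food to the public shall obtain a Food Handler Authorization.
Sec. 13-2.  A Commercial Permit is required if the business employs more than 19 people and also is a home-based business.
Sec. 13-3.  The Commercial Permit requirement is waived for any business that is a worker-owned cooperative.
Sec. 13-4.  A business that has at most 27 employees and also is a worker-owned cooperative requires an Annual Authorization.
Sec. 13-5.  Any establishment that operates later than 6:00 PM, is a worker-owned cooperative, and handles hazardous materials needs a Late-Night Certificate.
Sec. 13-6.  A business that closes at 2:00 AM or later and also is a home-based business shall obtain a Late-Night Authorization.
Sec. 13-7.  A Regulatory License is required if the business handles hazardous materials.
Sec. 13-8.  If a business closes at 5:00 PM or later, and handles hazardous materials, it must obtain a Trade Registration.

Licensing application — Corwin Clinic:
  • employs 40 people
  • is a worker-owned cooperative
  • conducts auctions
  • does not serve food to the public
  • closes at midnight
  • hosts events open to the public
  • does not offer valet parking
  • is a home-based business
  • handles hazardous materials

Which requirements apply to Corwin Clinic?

Late-Night Certificate, Regulatory License, Trade Registration

Sec. 13-1. does not serve food to the public → Food Handler Authorization not required.
Sec. 13-2. employees 40 > 19; is a home-based business → Commercial Permit required.
Sec. 13-3. is a worker-owned cooperative → exempt from Commercial Permit.
Sec. 13-4. employees 40 > 27; is a worker-owned cooperative → Annual Authorization not required.
Sec. 13-5. closes midnight, after 6:00 PM; is a worker-owned cooperative; handles hazardous materials → Late-Night Certificate required.
Sec. 13-6. closes midnight, at/before 2:00 AM; is a home-based business → Late-Night Authorization not required.
Sec. 13-7. handles hazardous materials → Regulatory License required.
Sec. 13-8. closes midnight, after 5:00 PM; handles hazardous materials → Trade Registration required.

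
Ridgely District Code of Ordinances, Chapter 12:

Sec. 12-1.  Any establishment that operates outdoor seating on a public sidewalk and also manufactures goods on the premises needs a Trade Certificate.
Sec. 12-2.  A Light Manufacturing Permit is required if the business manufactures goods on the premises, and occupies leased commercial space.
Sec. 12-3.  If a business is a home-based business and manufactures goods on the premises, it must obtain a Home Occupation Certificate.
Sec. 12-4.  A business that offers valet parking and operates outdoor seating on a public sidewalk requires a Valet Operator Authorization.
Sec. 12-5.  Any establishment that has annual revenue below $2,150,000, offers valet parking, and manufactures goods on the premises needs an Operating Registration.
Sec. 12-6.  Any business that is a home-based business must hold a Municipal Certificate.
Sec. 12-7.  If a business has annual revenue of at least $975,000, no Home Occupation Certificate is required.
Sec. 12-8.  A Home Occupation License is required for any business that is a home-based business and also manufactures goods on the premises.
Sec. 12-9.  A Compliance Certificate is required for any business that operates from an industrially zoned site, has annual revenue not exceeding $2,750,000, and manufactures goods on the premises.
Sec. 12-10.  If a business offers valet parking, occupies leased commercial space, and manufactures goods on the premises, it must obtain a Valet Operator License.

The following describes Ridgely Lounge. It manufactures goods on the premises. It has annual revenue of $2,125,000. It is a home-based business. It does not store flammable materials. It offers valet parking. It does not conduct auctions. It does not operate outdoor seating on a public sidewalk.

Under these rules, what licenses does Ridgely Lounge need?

Home Occupation License, Municipal Certificate, Operating Registration

Sec. 12-1. does not operate outdoor seating on a public sidewalk; manufactures goods on the premises → Trade Certificate not required.
Sec. 12-2. manufactures goods on the premises; is a home-based business (not: occupies leased commercial space) → Light Manufacturing Permit not required.
Sec. 12-3. is a home-based business; manufactures goods on the premises → Home Occupation Certificate required.
Sec. 12-4. offers valet parking; does not operate outdoor seating on a public sidewalk → Valet Operator Authorization not required.
Sec. 12-5. revenue $2,125,000 < $2,150,000; offers valet parking; manufactures goods on the premises → Operating Registration required.
Sec. 12-6. is a home-based business → Municipal Certificate required.
Sec. 12-7. revenue $2,125,000 ≥ $975,000 → exempt from Home Occupation Certificate.
Sec. 12-8. is a home-based business; manufactures goods on the premises → Home Occupation License required.
Sec. 12-9. is a home-based business (not: operates from an industrially zoned site); revenue $2,125,000 ≤ $2,750,000; manufactures goods on the premises → Compliance Certificate not required.
Sec. 12-10. offers valet parking; is a home-based business (not: occupies leased commercial space); manufactures goods on the premises → Valet Operator License not required.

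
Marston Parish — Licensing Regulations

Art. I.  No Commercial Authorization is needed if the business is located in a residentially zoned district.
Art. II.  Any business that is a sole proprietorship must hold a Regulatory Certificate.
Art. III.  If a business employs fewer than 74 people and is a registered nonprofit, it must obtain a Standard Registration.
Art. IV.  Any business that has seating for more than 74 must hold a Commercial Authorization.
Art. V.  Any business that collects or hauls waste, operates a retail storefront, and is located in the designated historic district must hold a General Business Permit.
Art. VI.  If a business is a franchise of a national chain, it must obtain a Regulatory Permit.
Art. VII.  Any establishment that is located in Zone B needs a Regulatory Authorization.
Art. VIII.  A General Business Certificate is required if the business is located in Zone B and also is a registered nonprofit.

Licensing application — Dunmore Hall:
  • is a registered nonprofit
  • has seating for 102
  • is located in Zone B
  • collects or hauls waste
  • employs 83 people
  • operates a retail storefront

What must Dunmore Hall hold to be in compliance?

Art. I. is located in Zone B (not: is located in a residentially zoned district) → Commercial Authorization exemption does not apply.
Art. II. is a registered nonprofit (not: is a sole proprietorship) → Regulatory Certificate not required.
Art. III. employees 83 ≥ 74; is a registered nonprofit → Standard Registration not required.
Art. IV. seating 102 > 74 → Commercial Authorization required.
Art. V. collects or hauls waste; operates a retail storefront; is located in Zone B (not: is located in the designated historic district) → General Business Permit not required.
Art. VI. is a registered nonprofit (not: is a franchise of a national chain) → Regulatory Permit not required.
Art. VII. is located in Zone B → Regulatory Authorization required.
Art. VIII. is located in Zone B; is a registered nonprofit → General Business Certificate required.

Commercial Authorization, General Business Certificate, Regulatory Authorization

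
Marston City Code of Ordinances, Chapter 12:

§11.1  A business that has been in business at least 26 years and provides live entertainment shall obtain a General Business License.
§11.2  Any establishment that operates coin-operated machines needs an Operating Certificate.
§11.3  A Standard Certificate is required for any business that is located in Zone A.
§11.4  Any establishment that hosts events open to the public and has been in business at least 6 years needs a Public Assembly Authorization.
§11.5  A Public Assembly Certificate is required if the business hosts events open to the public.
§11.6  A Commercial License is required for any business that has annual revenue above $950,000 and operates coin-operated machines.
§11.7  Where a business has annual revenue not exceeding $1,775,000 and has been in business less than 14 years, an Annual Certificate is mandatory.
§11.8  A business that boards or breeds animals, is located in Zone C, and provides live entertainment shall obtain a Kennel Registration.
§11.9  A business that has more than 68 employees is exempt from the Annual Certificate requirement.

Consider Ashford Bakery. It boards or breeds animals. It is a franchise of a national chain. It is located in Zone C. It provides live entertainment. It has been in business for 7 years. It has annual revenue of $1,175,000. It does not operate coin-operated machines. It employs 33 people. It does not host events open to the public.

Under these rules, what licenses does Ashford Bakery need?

§11.1 years in business 7 < 26; provides live entertainment → General Business License not required.
§11.2 does not operate coin-operated machines → Operating Certificate not required.
§11.3 is located in Zone C (not: is located in Zone A) → Standard Certificate not required.
§11.4 does not host events open to the public; years in business 7 ≥ 6 → Public Assembly Authorization not required.
§11.5 does not host events open to the public → Public Assembly Certificate not required.
§11.6 revenue $1,175,000 > $950,000; does not operate coin-operated machines → Commercial License not required.
§11.7 revenue $1,175,000 ≤ $1,775,000; years in business 7 < 14 → Annual Certificate required.
§11.8 boards or breeds animals; is located in Zone C; provides live entertainment → Kennel Registration required.
§11.9 employees 33 ≤ 68 → Annual Certificate exemption does not apply.

Annual Certificate, Kennel Registration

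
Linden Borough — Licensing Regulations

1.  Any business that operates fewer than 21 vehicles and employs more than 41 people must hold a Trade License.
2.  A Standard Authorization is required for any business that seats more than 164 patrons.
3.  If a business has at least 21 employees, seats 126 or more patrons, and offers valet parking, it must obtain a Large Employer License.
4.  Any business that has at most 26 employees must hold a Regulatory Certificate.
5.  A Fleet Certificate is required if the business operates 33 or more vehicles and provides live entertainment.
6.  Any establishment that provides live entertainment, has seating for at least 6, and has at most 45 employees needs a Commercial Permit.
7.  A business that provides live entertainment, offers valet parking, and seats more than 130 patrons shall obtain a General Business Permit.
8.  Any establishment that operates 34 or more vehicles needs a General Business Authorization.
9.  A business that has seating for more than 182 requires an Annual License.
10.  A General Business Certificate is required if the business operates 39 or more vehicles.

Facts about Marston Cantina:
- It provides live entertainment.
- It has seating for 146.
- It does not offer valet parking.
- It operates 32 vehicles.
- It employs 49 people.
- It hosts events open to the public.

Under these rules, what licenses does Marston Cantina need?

None

1. vehicles 32 ≥ 21; employees 49 > 41 → Trade License not required.
2. seating 146 ≤ 164 → Standard Authorization not required.
3. employees 49 ≥ 21; seating 146 ≥ 126; does not offer valet parking → Large Employer License not required.
4. employees 49 > 26 → Regulatory Certificate not required.
5. vehicles 32 < 33; provides live entertainment → Fleet Certificate not required.
6. provides live entertainment; seating 146 ≥ 6; employees 49 > 45 → Commercial Permit not required.
7. provides live entertainment; does not offer valet parking; seating 146 > 130 → General Business Permit not required.
8. vehicles 32 < 34 → General Business Authorization not required.
9. seating 146 ≤ 182 → Annual License not required.
10. vehicles 32 < 39 → General Business Certificate not required.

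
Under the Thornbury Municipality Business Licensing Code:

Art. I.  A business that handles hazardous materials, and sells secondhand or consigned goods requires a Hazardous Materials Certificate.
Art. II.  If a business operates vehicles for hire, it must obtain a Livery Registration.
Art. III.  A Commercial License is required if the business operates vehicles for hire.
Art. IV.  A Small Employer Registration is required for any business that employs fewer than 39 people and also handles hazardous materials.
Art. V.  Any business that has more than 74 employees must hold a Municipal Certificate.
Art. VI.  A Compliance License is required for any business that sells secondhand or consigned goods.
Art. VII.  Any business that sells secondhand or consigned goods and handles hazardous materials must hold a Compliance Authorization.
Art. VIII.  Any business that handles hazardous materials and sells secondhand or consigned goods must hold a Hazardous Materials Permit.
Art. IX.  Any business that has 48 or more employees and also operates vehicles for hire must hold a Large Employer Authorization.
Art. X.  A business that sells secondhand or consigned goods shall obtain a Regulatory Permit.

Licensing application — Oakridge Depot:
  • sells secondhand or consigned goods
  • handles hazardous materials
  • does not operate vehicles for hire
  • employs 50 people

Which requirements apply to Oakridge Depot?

Compliance Authorization, Compliance License, Hazardous Materials Certificate, Hazardous Materials Permit, Regulatory Permit

Art. I. handles hazardous materials; sells secondhand or consigned goods → Hazardous Materials Certificate required.
Art. II. does not operate vehicles for hire → Livery Registration not required.
Art. III. does not operate vehicles for hire → Commercial License not required.
Art. IV. employees 50 ≥ 39; handles hazardous materials → Small Employer Registration not required.
Art. V. employees 50 ≤ 74 → Municipal Certificate not required.
Art. VI. sells secondhand or consigned goods → Compliance License required.
Art. VII. sells secondhand or consigned goods; handles hazardous materials → Compliance Authorization required.
Art. VIII. handles hazardous materials; sells secondhand or consigned goods → Hazardous Materials Permit required.
Art. IX. employees 50 ≥ 48; does not operate vehicles for hire → Large Employer Authorization not required.
Art. X. sells secondhand or consigned goods → Regulatory Permit required.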